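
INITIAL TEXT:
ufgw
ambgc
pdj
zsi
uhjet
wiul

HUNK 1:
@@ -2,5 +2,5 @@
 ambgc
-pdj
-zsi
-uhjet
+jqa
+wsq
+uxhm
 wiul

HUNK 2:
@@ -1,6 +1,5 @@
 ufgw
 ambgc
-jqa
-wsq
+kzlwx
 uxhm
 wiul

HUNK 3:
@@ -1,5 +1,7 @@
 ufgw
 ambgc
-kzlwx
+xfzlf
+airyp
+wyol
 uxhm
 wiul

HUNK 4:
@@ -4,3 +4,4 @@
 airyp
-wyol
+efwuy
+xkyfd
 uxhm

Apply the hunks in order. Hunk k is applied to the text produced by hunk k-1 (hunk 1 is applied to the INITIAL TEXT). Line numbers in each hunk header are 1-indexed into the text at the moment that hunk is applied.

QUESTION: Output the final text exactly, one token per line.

Answer: ufgw
ambgc
xfzlf
airyp
efwuy
xkyfd
uxhm
wiul

Derivation:
Hunk 1: at line 2 remove [pdj,zsi,uhjet] add [jqa,wsq,uxhm] -> 6 lines: ufgw ambgc jqa wsq uxhm wiul
Hunk 2: at line 1 remove [jqa,wsq] add [kzlwx] -> 5 lines: ufgw ambgc kzlwx uxhm wiul
Hunk 3: at line 1 remove [kzlwx] add [xfzlf,airyp,wyol] -> 7 lines: ufgw ambgc xfzlf airyp wyol uxhm wiul
Hunk 4: at line 4 remove [wyol] add [efwuy,xkyfd] -> 8 lines: ufgw ambgc xfzlf airyp efwuy xkyfd uxhm wiul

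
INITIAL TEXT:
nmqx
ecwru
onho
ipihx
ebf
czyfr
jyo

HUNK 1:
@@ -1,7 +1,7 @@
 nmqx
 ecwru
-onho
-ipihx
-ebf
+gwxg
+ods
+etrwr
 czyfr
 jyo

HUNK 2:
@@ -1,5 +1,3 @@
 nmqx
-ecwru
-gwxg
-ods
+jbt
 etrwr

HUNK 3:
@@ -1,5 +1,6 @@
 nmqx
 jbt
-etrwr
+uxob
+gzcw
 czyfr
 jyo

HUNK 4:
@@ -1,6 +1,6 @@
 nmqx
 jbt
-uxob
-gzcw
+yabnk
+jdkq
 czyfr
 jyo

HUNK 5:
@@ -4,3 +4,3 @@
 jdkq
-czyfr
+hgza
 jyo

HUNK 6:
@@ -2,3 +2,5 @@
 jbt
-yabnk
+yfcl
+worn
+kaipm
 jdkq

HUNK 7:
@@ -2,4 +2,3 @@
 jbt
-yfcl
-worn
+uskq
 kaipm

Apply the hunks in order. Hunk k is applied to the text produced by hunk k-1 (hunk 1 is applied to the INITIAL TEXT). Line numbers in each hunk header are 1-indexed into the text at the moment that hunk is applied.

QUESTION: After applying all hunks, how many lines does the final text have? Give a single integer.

Hunk 1: at line 1 remove [onho,ipihx,ebf] add [gwxg,ods,etrwr] -> 7 lines: nmqx ecwru gwxg ods etrwr czyfr jyo
Hunk 2: at line 1 remove [ecwru,gwxg,ods] add [jbt] -> 5 lines: nmqx jbt etrwr czyfr jyo
Hunk 3: at line 1 remove [etrwr] add [uxob,gzcw] -> 6 lines: nmqx jbt uxob gzcw czyfr jyo
Hunk 4: at line 1 remove [uxob,gzcw] add [yabnk,jdkq] -> 6 lines: nmqx jbt yabnk jdkq czyfr jyo
Hunk 5: at line 4 remove [czyfr] add [hgza] -> 6 lines: nmqx jbt yabnk jdkq hgza jyo
Hunk 6: at line 2 remove [yabnk] add [yfcl,worn,kaipm] -> 8 lines: nmqx jbt yfcl worn kaipm jdkq hgza jyo
Hunk 7: at line 2 remove [yfcl,worn] add [uskq] -> 7 lines: nmqx jbt uskq kaipm jdkq hgza jyo
Final line count: 7

Answer: 7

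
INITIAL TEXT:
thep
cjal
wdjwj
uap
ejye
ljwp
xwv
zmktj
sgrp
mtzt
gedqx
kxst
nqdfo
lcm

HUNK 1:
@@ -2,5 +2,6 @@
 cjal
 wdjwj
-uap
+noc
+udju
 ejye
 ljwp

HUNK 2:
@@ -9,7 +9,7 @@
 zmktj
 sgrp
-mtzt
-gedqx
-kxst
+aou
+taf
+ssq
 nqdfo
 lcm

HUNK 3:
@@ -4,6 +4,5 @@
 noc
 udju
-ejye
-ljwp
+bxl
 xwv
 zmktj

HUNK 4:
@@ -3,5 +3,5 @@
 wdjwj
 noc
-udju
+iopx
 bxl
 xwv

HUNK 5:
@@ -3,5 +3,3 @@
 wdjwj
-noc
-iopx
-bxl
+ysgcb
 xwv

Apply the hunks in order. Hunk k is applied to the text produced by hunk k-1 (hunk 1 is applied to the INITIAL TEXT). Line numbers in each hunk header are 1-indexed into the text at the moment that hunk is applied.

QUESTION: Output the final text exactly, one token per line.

Answer: thep
cjal
wdjwj
ysgcb
xwv
zmktj
sgrp
aou
taf
ssq
nqdfo
lcm

Derivation:
Hunk 1: at line 2 remove [uap] add [noc,udju] -> 15 lines: thep cjal wdjwj noc udju ejye ljwp xwv zmktj sgrp mtzt gedqx kxst nqdfo lcm
Hunk 2: at line 9 remove [mtzt,gedqx,kxst] add [aou,taf,ssq] -> 15 lines: thep cjal wdjwj noc udju ejye ljwp xwv zmktj sgrp aou taf ssq nqdfo lcm
Hunk 3: at line 4 remove [ejye,ljwp] add [bxl] -> 14 lines: thep cjal wdjwj noc udju bxl xwv zmktj sgrp aou taf ssq nqdfo lcm
Hunk 4: at line 3 remove [udju] add [iopx] -> 14 lines: thep cjal wdjwj noc iopx bxl xwv zmktj sgrp aou taf ssq nqdfo lcm
Hunk 5: at line 3 remove [noc,iopx,bxl] add [ysgcb] -> 12 lines: thep cjal wdjwj ysgcb xwv zmktj sgrp aou taf ssq nqdfo lcm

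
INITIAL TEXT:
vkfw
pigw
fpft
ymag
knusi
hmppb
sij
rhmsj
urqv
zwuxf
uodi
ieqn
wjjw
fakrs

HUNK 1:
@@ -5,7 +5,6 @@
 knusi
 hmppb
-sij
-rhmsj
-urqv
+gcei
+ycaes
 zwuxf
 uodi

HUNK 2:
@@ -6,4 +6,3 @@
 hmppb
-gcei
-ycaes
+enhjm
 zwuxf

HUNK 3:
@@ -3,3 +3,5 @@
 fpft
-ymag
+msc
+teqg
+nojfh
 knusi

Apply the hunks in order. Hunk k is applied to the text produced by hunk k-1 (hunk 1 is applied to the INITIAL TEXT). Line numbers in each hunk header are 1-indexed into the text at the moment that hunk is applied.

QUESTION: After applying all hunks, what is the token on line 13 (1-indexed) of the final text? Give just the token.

Answer: wjjw

Derivation:
Hunk 1: at line 5 remove [sij,rhmsj,urqv] add [gcei,ycaes] -> 13 lines: vkfw pigw fpft ymag knusi hmppb gcei ycaes zwuxf uodi ieqn wjjw fakrs
Hunk 2: at line 6 remove [gcei,ycaes] add [enhjm] -> 12 lines: vkfw pigw fpft ymag knusi hmppb enhjm zwuxf uodi ieqn wjjw fakrs
Hunk 3: at line 3 remove [ymag] add [msc,teqg,nojfh] -> 14 lines: vkfw pigw fpft msc teqg nojfh knusi hmppb enhjm zwuxf uodi ieqn wjjw fakrs
Final line 13: wjjw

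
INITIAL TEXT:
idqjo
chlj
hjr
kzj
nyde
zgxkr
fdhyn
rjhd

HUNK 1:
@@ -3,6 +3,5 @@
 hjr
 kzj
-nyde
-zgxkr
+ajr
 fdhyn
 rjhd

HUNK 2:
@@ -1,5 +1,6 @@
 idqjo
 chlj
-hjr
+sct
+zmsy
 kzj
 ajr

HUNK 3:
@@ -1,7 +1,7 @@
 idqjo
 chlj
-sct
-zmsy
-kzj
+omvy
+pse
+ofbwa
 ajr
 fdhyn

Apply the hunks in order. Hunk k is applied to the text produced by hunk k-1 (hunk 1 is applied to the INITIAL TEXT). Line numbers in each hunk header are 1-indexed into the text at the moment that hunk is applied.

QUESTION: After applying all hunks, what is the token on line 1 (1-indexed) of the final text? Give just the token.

Hunk 1: at line 3 remove [nyde,zgxkr] add [ajr] -> 7 lines: idqjo chlj hjr kzj ajr fdhyn rjhd
Hunk 2: at line 1 remove [hjr] add [sct,zmsy] -> 8 lines: idqjo chlj sct zmsy kzj ajr fdhyn rjhd
Hunk 3: at line 1 remove [sct,zmsy,kzj] add [omvy,pse,ofbwa] -> 8 lines: idqjo chlj omvy pse ofbwa ajr fdhyn rjhd
Final line 1: idqjo

Answer: idqjo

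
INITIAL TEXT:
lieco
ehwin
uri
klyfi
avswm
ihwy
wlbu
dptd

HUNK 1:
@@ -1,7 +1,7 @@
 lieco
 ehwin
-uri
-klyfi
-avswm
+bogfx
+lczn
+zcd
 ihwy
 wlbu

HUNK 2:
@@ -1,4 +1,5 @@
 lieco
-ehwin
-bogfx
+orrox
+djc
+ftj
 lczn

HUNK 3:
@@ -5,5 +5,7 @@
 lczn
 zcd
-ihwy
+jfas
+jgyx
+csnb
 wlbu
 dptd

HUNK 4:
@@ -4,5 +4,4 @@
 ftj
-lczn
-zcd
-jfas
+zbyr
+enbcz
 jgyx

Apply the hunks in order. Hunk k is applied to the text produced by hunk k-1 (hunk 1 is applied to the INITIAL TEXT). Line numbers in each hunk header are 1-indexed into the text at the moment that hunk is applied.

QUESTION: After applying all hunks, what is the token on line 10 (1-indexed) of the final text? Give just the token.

Hunk 1: at line 1 remove [uri,klyfi,avswm] add [bogfx,lczn,zcd] -> 8 lines: lieco ehwin bogfx lczn zcd ihwy wlbu dptd
Hunk 2: at line 1 remove [ehwin,bogfx] add [orrox,djc,ftj] -> 9 lines: lieco orrox djc ftj lczn zcd ihwy wlbu dptd
Hunk 3: at line 5 remove [ihwy] add [jfas,jgyx,csnb] -> 11 lines: lieco orrox djc ftj lczn zcd jfas jgyx csnb wlbu dptd
Hunk 4: at line 4 remove [lczn,zcd,jfas] add [zbyr,enbcz] -> 10 lines: lieco orrox djc ftj zbyr enbcz jgyx csnb wlbu dptd
Final line 10: dptd

Answer: dptd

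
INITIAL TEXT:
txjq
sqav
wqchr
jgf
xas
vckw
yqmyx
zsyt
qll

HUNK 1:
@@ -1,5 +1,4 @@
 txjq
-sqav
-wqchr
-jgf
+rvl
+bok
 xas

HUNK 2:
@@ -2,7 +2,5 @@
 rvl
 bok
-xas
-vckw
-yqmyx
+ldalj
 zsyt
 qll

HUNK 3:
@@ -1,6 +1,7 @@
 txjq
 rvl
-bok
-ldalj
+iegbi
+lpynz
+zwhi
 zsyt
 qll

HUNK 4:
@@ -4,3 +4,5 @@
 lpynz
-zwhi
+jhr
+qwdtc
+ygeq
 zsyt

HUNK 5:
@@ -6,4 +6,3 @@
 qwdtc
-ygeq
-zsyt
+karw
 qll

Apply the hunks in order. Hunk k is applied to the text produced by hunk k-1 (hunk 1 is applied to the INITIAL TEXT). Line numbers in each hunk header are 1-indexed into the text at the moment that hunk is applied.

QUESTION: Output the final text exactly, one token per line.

Answer: txjq
rvl
iegbi
lpynz
jhr
qwdtc
karw
qll

Derivation:
Hunk 1: at line 1 remove [sqav,wqchr,jgf] add [rvl,bok] -> 8 lines: txjq rvl bok xas vckw yqmyx zsyt qll
Hunk 2: at line 2 remove [xas,vckw,yqmyx] add [ldalj] -> 6 lines: txjq rvl bok ldalj zsyt qll
Hunk 3: at line 1 remove [bok,ldalj] add [iegbi,lpynz,zwhi] -> 7 lines: txjq rvl iegbi lpynz zwhi zsyt qll
Hunk 4: at line 4 remove [zwhi] add [jhr,qwdtc,ygeq] -> 9 lines: txjq rvl iegbi lpynz jhr qwdtc ygeq zsyt qll
Hunk 5: at line 6 remove [ygeq,zsyt] add [karw] -> 8 lines: txjq rvl iegbi lpynz jhr qwdtc karw qll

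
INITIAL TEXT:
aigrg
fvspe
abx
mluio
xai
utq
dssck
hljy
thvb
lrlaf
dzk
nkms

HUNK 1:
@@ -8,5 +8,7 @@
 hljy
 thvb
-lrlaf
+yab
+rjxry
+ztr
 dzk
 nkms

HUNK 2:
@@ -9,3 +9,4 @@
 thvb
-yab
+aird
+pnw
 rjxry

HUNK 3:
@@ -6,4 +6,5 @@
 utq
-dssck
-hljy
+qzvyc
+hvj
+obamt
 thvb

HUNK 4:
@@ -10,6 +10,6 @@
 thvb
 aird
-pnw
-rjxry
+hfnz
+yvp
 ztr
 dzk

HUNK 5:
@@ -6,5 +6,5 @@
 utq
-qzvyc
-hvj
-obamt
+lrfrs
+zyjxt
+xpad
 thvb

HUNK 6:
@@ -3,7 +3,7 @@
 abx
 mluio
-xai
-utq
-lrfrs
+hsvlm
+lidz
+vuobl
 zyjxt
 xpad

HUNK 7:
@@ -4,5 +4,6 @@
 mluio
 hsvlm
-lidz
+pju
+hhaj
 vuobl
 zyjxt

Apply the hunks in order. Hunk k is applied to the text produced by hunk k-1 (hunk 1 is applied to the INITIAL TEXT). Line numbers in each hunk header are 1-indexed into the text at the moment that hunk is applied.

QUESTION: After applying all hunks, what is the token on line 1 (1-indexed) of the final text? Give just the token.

Answer: aigrg

Derivation:
Hunk 1: at line 8 remove [lrlaf] add [yab,rjxry,ztr] -> 14 lines: aigrg fvspe abx mluio xai utq dssck hljy thvb yab rjxry ztr dzk nkms
Hunk 2: at line 9 remove [yab] add [aird,pnw] -> 15 lines: aigrg fvspe abx mluio xai utq dssck hljy thvb aird pnw rjxry ztr dzk nkms
Hunk 3: at line 6 remove [dssck,hljy] add [qzvyc,hvj,obamt] -> 16 lines: aigrg fvspe abx mluio xai utq qzvyc hvj obamt thvb aird pnw rjxry ztr dzk nkms
Hunk 4: at line 10 remove [pnw,rjxry] add [hfnz,yvp] -> 16 lines: aigrg fvspe abx mluio xai utq qzvyc hvj obamt thvb aird hfnz yvp ztr dzk nkms
Hunk 5: at line 6 remove [qzvyc,hvj,obamt] add [lrfrs,zyjxt,xpad] -> 16 lines: aigrg fvspe abx mluio xai utq lrfrs zyjxt xpad thvb aird hfnz yvp ztr dzk nkms
Hunk 6: at line 3 remove [xai,utq,lrfrs] add [hsvlm,lidz,vuobl] -> 16 lines: aigrg fvspe abx mluio hsvlm lidz vuobl zyjxt xpad thvb aird hfnz yvp ztr dzk nkms
Hunk 7: at line 4 remove [lidz] add [pju,hhaj] -> 17 lines: aigrg fvspe abx mluio hsvlm pju hhaj vuobl zyjxt xpad thvb aird hfnz yvp ztr dzk nkms
Final line 1: aigrg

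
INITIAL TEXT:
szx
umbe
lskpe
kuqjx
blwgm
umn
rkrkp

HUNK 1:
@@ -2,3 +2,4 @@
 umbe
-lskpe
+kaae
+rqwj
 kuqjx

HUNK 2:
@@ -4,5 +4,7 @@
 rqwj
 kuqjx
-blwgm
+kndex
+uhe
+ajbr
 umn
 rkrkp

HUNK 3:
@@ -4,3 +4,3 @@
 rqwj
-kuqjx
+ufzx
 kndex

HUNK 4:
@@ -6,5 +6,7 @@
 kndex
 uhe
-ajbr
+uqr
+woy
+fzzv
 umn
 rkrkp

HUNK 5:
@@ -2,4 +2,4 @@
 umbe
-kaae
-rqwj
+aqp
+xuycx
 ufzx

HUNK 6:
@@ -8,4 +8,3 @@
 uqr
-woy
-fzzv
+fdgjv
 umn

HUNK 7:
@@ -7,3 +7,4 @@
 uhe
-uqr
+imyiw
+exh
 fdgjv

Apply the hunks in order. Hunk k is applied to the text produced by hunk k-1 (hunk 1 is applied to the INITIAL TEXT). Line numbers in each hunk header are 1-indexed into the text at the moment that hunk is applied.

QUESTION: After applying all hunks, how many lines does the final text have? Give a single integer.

Hunk 1: at line 2 remove [lskpe] add [kaae,rqwj] -> 8 lines: szx umbe kaae rqwj kuqjx blwgm umn rkrkp
Hunk 2: at line 4 remove [blwgm] add [kndex,uhe,ajbr] -> 10 lines: szx umbe kaae rqwj kuqjx kndex uhe ajbr umn rkrkp
Hunk 3: at line 4 remove [kuqjx] add [ufzx] -> 10 lines: szx umbe kaae rqwj ufzx kndex uhe ajbr umn rkrkp
Hunk 4: at line 6 remove [ajbr] add [uqr,woy,fzzv] -> 12 lines: szx umbe kaae rqwj ufzx kndex uhe uqr woy fzzv umn rkrkp
Hunk 5: at line 2 remove [kaae,rqwj] add [aqp,xuycx] -> 12 lines: szx umbe aqp xuycx ufzx kndex uhe uqr woy fzzv umn rkrkp
Hunk 6: at line 8 remove [woy,fzzv] add [fdgjv] -> 11 lines: szx umbe aqp xuycx ufzx kndex uhe uqr fdgjv umn rkrkp
Hunk 7: at line 7 remove [uqr] add [imyiw,exh] -> 12 lines: szx umbe aqp xuycx ufzx kndex uhe imyiw exh fdgjv umn rkrkp
Final line count: 12

Answer: 12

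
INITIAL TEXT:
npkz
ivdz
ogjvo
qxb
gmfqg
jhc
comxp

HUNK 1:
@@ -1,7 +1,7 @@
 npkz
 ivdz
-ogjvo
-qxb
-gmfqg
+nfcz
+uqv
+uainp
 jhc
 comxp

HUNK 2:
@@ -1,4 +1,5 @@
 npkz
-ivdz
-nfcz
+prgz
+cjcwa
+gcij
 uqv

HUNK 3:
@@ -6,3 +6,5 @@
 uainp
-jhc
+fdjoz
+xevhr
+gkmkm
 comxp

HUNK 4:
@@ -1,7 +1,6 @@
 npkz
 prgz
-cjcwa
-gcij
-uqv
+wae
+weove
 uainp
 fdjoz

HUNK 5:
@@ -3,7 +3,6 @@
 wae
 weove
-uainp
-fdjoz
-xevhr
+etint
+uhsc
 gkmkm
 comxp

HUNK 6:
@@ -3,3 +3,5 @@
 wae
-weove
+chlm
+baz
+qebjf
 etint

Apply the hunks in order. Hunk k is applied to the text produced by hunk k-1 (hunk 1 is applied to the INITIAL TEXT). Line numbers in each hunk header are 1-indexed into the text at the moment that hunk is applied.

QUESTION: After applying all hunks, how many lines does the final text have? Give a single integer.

Hunk 1: at line 1 remove [ogjvo,qxb,gmfqg] add [nfcz,uqv,uainp] -> 7 lines: npkz ivdz nfcz uqv uainp jhc comxp
Hunk 2: at line 1 remove [ivdz,nfcz] add [prgz,cjcwa,gcij] -> 8 lines: npkz prgz cjcwa gcij uqv uainp jhc comxp
Hunk 3: at line 6 remove [jhc] add [fdjoz,xevhr,gkmkm] -> 10 lines: npkz prgz cjcwa gcij uqv uainp fdjoz xevhr gkmkm comxp
Hunk 4: at line 1 remove [cjcwa,gcij,uqv] add [wae,weove] -> 9 lines: npkz prgz wae weove uainp fdjoz xevhr gkmkm comxp
Hunk 5: at line 3 remove [uainp,fdjoz,xevhr] add [etint,uhsc] -> 8 lines: npkz prgz wae weove etint uhsc gkmkm comxp
Hunk 6: at line 3 remove [weove] add [chlm,baz,qebjf] -> 10 lines: npkz prgz wae chlm baz qebjf etint uhsc gkmkm comxp
Final line count: 10

Answer: 10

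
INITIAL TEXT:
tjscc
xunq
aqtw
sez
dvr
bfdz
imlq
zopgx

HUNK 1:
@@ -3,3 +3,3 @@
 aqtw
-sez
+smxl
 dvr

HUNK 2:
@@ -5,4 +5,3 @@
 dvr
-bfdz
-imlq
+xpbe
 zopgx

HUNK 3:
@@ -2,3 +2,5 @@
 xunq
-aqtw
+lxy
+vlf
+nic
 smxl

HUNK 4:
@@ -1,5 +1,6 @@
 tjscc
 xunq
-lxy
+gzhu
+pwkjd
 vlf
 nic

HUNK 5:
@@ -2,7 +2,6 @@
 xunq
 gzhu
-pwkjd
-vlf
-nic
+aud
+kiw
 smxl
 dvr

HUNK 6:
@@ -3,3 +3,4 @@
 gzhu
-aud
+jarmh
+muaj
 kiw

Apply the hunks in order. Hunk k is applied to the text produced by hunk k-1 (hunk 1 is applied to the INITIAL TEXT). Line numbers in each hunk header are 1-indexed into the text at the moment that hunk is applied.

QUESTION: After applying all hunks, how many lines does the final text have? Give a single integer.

Hunk 1: at line 3 remove [sez] add [smxl] -> 8 lines: tjscc xunq aqtw smxl dvr bfdz imlq zopgx
Hunk 2: at line 5 remove [bfdz,imlq] add [xpbe] -> 7 lines: tjscc xunq aqtw smxl dvr xpbe zopgx
Hunk 3: at line 2 remove [aqtw] add [lxy,vlf,nic] -> 9 lines: tjscc xunq lxy vlf nic smxl dvr xpbe zopgx
Hunk 4: at line 1 remove [lxy] add [gzhu,pwkjd] -> 10 lines: tjscc xunq gzhu pwkjd vlf nic smxl dvr xpbe zopgx
Hunk 5: at line 2 remove [pwkjd,vlf,nic] add [aud,kiw] -> 9 lines: tjscc xunq gzhu aud kiw smxl dvr xpbe zopgx
Hunk 6: at line 3 remove [aud] add [jarmh,muaj] -> 10 lines: tjscc xunq gzhu jarmh muaj kiw smxl dvr xpbe zopgx
Final line count: 10

Answer: 10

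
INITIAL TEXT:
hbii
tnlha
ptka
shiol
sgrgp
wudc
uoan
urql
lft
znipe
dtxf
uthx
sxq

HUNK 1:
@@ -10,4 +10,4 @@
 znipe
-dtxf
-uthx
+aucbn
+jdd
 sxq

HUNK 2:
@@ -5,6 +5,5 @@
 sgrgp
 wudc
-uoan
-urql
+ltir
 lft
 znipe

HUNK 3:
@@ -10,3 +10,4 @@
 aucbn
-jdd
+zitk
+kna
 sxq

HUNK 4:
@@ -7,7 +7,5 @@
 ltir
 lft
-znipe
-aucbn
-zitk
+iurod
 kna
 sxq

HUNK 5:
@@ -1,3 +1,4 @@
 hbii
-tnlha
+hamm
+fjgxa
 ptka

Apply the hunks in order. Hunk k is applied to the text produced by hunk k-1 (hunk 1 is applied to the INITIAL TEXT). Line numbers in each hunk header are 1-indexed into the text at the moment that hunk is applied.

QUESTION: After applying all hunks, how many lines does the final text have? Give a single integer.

Answer: 12

Derivation:
Hunk 1: at line 10 remove [dtxf,uthx] add [aucbn,jdd] -> 13 lines: hbii tnlha ptka shiol sgrgp wudc uoan urql lft znipe aucbn jdd sxq
Hunk 2: at line 5 remove [uoan,urql] add [ltir] -> 12 lines: hbii tnlha ptka shiol sgrgp wudc ltir lft znipe aucbn jdd sxq
Hunk 3: at line 10 remove [jdd] add [zitk,kna] -> 13 lines: hbii tnlha ptka shiol sgrgp wudc ltir lft znipe aucbn zitk kna sxq
Hunk 4: at line 7 remove [znipe,aucbn,zitk] add [iurod] -> 11 lines: hbii tnlha ptka shiol sgrgp wudc ltir lft iurod kna sxq
Hunk 5: at line 1 remove [tnlha] add [hamm,fjgxa] -> 12 lines: hbii hamm fjgxa ptka shiol sgrgp wudc ltir lft iurod kna sxq
Final line count: 12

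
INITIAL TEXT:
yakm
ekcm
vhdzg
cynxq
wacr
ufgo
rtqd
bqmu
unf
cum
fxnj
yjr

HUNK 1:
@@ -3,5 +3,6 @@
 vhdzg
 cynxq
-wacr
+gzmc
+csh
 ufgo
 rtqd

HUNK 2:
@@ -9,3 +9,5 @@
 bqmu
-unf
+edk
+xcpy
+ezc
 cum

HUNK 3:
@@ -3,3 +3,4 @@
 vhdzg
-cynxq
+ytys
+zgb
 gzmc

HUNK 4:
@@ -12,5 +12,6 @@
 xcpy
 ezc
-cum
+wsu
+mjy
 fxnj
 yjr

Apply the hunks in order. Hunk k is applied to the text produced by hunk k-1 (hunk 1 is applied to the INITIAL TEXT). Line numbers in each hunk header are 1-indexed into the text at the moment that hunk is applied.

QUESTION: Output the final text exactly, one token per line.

Answer: yakm
ekcm
vhdzg
ytys
zgb
gzmc
csh
ufgo
rtqd
bqmu
edk
xcpy
ezc
wsu
mjy
fxnj
yjr

Derivation:
Hunk 1: at line 3 remove [wacr] add [gzmc,csh] -> 13 lines: yakm ekcm vhdzg cynxq gzmc csh ufgo rtqd bqmu unf cum fxnj yjr
Hunk 2: at line 9 remove [unf] add [edk,xcpy,ezc] -> 15 lines: yakm ekcm vhdzg cynxq gzmc csh ufgo rtqd bqmu edk xcpy ezc cum fxnj yjr
Hunk 3: at line 3 remove [cynxq] add [ytys,zgb] -> 16 lines: yakm ekcm vhdzg ytys zgb gzmc csh ufgo rtqd bqmu edk xcpy ezc cum fxnj yjr
Hunk 4: at line 12 remove [cum] add [wsu,mjy] -> 17 lines: yakm ekcm vhdzg ytys zgb gzmc csh ufgo rtqd bqmu edk xcpy ezc wsu mjy fxnj yjr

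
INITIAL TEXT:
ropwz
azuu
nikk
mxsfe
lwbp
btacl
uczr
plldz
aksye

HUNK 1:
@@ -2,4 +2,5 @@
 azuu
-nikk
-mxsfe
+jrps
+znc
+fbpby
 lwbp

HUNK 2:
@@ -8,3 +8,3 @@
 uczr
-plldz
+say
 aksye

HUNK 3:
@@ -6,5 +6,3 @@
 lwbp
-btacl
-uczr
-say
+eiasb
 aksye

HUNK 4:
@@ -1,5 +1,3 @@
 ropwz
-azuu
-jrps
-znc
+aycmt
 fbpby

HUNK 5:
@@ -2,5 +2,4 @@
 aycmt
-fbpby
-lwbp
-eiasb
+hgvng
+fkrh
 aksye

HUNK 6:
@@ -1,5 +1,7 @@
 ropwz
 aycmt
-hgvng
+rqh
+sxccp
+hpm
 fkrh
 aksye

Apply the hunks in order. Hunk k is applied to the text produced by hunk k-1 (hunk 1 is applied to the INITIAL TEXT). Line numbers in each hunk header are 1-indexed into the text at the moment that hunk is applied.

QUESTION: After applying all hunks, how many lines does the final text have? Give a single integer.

Answer: 7

Derivation:
Hunk 1: at line 2 remove [nikk,mxsfe] add [jrps,znc,fbpby] -> 10 lines: ropwz azuu jrps znc fbpby lwbp btacl uczr plldz aksye
Hunk 2: at line 8 remove [plldz] add [say] -> 10 lines: ropwz azuu jrps znc fbpby lwbp btacl uczr say aksye
Hunk 3: at line 6 remove [btacl,uczr,say] add [eiasb] -> 8 lines: ropwz azuu jrps znc fbpby lwbp eiasb aksye
Hunk 4: at line 1 remove [azuu,jrps,znc] add [aycmt] -> 6 lines: ropwz aycmt fbpby lwbp eiasb aksye
Hunk 5: at line 2 remove [fbpby,lwbp,eiasb] add [hgvng,fkrh] -> 5 lines: ropwz aycmt hgvng fkrh aksye
Hunk 6: at line 1 remove [hgvng] add [rqh,sxccp,hpm] -> 7 lines: ropwz aycmt rqh sxccp hpm fkrh aksye
Final line count: 7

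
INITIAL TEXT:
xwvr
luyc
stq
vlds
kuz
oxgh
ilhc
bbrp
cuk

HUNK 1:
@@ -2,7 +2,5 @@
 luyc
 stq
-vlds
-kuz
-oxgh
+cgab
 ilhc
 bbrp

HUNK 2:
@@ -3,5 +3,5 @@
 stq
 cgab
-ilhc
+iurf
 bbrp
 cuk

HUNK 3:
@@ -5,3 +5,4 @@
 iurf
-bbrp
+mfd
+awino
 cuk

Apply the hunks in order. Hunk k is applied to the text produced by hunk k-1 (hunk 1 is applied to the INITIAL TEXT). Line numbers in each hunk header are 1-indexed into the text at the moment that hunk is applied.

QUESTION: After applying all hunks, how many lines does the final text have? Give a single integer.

Hunk 1: at line 2 remove [vlds,kuz,oxgh] add [cgab] -> 7 lines: xwvr luyc stq cgab ilhc bbrp cuk
Hunk 2: at line 3 remove [ilhc] add [iurf] -> 7 lines: xwvr luyc stq cgab iurf bbrp cuk
Hunk 3: at line 5 remove [bbrp] add [mfd,awino] -> 8 lines: xwvr luyc stq cgab iurf mfd awino cuk
Final line count: 8

Answer: 8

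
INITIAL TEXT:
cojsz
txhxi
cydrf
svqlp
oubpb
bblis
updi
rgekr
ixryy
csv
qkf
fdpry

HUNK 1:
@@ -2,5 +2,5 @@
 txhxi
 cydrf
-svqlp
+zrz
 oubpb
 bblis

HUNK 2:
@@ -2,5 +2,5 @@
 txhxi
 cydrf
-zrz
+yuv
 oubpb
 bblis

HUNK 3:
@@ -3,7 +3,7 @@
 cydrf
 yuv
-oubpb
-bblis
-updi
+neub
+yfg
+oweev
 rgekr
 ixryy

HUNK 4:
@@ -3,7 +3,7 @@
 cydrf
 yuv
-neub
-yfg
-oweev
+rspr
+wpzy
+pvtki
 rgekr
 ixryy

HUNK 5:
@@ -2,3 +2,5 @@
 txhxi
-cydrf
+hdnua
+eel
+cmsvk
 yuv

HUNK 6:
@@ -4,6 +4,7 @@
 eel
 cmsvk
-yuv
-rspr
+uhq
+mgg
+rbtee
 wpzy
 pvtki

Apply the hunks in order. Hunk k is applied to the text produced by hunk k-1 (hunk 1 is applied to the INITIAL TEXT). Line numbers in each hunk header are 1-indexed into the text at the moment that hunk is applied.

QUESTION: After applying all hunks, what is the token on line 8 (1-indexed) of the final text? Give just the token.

Answer: rbtee

Derivation:
Hunk 1: at line 2 remove [svqlp] add [zrz] -> 12 lines: cojsz txhxi cydrf zrz oubpb bblis updi rgekr ixryy csv qkf fdpry
Hunk 2: at line 2 remove [zrz] add [yuv] -> 12 lines: cojsz txhxi cydrf yuv oubpb bblis updi rgekr ixryy csv qkf fdpry
Hunk 3: at line 3 remove [oubpb,bblis,updi] add [neub,yfg,oweev] -> 12 lines: cojsz txhxi cydrf yuv neub yfg oweev rgekr ixryy csv qkf fdpry
Hunk 4: at line 3 remove [neub,yfg,oweev] add [rspr,wpzy,pvtki] -> 12 lines: cojsz txhxi cydrf yuv rspr wpzy pvtki rgekr ixryy csv qkf fdpry
Hunk 5: at line 2 remove [cydrf] add [hdnua,eel,cmsvk] -> 14 lines: cojsz txhxi hdnua eel cmsvk yuv rspr wpzy pvtki rgekr ixryy csv qkf fdpry
Hunk 6: at line 4 remove [yuv,rspr] add [uhq,mgg,rbtee] -> 15 lines: cojsz txhxi hdnua eel cmsvk uhq mgg rbtee wpzy pvtki rgekr ixryy csv qkf fdpry
Final line 8: rbtee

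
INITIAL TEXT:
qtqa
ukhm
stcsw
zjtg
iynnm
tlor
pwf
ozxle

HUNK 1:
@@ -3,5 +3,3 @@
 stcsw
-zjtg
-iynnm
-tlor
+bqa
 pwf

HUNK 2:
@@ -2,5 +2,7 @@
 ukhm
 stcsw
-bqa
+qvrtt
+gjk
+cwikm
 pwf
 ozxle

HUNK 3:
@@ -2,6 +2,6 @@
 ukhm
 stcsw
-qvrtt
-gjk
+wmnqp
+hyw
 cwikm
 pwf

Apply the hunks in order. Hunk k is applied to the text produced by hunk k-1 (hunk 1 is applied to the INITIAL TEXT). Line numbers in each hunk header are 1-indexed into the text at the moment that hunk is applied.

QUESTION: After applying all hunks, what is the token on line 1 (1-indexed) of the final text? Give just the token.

Hunk 1: at line 3 remove [zjtg,iynnm,tlor] add [bqa] -> 6 lines: qtqa ukhm stcsw bqa pwf ozxle
Hunk 2: at line 2 remove [bqa] add [qvrtt,gjk,cwikm] -> 8 lines: qtqa ukhm stcsw qvrtt gjk cwikm pwf ozxle
Hunk 3: at line 2 remove [qvrtt,gjk] add [wmnqp,hyw] -> 8 lines: qtqa ukhm stcsw wmnqp hyw cwikm pwf ozxle
Final line 1: qtqa

Answer: qtqa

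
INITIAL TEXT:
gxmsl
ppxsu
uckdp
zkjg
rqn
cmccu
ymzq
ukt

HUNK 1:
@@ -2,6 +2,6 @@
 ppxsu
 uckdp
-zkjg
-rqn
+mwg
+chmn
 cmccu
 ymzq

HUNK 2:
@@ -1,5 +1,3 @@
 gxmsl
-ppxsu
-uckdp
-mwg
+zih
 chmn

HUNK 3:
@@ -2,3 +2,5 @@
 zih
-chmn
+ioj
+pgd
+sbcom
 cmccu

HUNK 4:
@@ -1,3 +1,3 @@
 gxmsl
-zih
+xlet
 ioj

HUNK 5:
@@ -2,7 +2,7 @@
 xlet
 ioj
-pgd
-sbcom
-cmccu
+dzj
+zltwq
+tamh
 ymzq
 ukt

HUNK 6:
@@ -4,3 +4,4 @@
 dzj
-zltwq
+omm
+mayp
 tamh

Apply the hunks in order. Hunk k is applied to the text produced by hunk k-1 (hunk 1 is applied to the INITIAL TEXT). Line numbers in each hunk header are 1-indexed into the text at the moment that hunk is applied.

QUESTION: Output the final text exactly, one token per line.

Hunk 1: at line 2 remove [zkjg,rqn] add [mwg,chmn] -> 8 lines: gxmsl ppxsu uckdp mwg chmn cmccu ymzq ukt
Hunk 2: at line 1 remove [ppxsu,uckdp,mwg] add [zih] -> 6 lines: gxmsl zih chmn cmccu ymzq ukt
Hunk 3: at line 2 remove [chmn] add [ioj,pgd,sbcom] -> 8 lines: gxmsl zih ioj pgd sbcom cmccu ymzq ukt
Hunk 4: at line 1 remove [zih] add [xlet] -> 8 lines: gxmsl xlet ioj pgd sbcom cmccu ymzq ukt
Hunk 5: at line 2 remove [pgd,sbcom,cmccu] add [dzj,zltwq,tamh] -> 8 lines: gxmsl xlet ioj dzj zltwq tamh ymzq ukt
Hunk 6: at line 4 remove [zltwq] add [omm,mayp] -> 9 lines: gxmsl xlet ioj dzj omm mayp tamh ymzq ukt

Answer: gxmsl
xlet
ioj
dzj
omm
mayp
tamh
ymzq
ukt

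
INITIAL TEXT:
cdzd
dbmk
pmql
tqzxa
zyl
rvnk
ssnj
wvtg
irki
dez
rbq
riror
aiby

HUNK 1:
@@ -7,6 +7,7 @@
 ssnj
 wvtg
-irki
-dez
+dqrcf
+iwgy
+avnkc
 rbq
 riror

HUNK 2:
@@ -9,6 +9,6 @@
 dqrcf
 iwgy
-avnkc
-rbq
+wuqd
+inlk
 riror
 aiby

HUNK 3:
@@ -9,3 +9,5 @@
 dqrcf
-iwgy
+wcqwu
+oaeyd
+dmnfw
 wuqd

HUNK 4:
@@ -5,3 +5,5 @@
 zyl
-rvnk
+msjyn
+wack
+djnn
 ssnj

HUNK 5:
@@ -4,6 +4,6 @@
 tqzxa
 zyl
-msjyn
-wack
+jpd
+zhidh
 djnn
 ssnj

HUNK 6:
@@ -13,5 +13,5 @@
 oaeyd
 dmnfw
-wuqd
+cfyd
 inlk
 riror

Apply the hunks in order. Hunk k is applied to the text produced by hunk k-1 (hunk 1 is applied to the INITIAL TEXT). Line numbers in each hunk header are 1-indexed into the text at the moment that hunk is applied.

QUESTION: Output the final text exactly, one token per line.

Answer: cdzd
dbmk
pmql
tqzxa
zyl
jpd
zhidh
djnn
ssnj
wvtg
dqrcf
wcqwu
oaeyd
dmnfw
cfyd
inlk
riror
aiby

Derivation:
Hunk 1: at line 7 remove [irki,dez] add [dqrcf,iwgy,avnkc] -> 14 lines: cdzd dbmk pmql tqzxa zyl rvnk ssnj wvtg dqrcf iwgy avnkc rbq riror aiby
Hunk 2: at line 9 remove [avnkc,rbq] add [wuqd,inlk] -> 14 lines: cdzd dbmk pmql tqzxa zyl rvnk ssnj wvtg dqrcf iwgy wuqd inlk riror aiby
Hunk 3: at line 9 remove [iwgy] add [wcqwu,oaeyd,dmnfw] -> 16 lines: cdzd dbmk pmql tqzxa zyl rvnk ssnj wvtg dqrcf wcqwu oaeyd dmnfw wuqd inlk riror aiby
Hunk 4: at line 5 remove [rvnk] add [msjyn,wack,djnn] -> 18 lines: cdzd dbmk pmql tqzxa zyl msjyn wack djnn ssnj wvtg dqrcf wcqwu oaeyd dmnfw wuqd inlk riror aiby
Hunk 5: at line 4 remove [msjyn,wack] add [jpd,zhidh] -> 18 lines: cdzd dbmk pmql tqzxa zyl jpd zhidh djnn ssnj wvtg dqrcf wcqwu oaeyd dmnfw wuqd inlk riror aiby
Hunk 6: at line 13 remove [wuqd] add [cfyd] -> 18 lines: cdzd dbmk pmql tqzxa zyl jpd zhidh djnn ssnj wvtg dqrcf wcqwu oaeyd dmnfw cfyd inlk riror aiby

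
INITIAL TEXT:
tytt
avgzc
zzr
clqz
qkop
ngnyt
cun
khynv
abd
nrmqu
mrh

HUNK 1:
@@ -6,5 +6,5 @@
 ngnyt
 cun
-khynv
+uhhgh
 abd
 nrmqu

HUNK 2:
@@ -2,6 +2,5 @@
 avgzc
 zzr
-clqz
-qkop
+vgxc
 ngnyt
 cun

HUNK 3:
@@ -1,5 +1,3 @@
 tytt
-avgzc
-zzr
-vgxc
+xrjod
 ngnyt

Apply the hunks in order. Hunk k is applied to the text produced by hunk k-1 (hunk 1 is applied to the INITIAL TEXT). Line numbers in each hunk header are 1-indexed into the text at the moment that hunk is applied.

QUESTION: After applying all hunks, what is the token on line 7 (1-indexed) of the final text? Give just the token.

Answer: nrmqu

Derivation:
Hunk 1: at line 6 remove [khynv] add [uhhgh] -> 11 lines: tytt avgzc zzr clqz qkop ngnyt cun uhhgh abd nrmqu mrh
Hunk 2: at line 2 remove [clqz,qkop] add [vgxc] -> 10 lines: tytt avgzc zzr vgxc ngnyt cun uhhgh abd nrmqu mrh
Hunk 3: at line 1 remove [avgzc,zzr,vgxc] add [xrjod] -> 8 lines: tytt xrjod ngnyt cun uhhgh abd nrmqu mrh
Final line 7: nrmqu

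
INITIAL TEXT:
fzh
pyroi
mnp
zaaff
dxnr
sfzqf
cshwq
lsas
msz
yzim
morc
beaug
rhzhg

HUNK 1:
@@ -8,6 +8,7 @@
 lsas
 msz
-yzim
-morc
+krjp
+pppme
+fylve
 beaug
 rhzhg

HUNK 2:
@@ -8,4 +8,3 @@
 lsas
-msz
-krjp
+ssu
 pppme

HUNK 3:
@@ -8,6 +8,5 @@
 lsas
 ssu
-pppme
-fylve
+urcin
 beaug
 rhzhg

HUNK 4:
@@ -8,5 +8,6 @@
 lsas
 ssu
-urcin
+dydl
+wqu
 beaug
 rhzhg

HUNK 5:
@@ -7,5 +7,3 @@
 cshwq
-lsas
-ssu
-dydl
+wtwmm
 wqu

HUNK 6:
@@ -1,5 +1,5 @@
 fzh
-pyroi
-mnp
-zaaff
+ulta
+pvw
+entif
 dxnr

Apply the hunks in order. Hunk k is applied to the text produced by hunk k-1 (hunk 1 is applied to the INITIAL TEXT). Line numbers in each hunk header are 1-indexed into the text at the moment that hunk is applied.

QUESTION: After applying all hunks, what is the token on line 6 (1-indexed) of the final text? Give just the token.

Hunk 1: at line 8 remove [yzim,morc] add [krjp,pppme,fylve] -> 14 lines: fzh pyroi mnp zaaff dxnr sfzqf cshwq lsas msz krjp pppme fylve beaug rhzhg
Hunk 2: at line 8 remove [msz,krjp] add [ssu] -> 13 lines: fzh pyroi mnp zaaff dxnr sfzqf cshwq lsas ssu pppme fylve beaug rhzhg
Hunk 3: at line 8 remove [pppme,fylve] add [urcin] -> 12 lines: fzh pyroi mnp zaaff dxnr sfzqf cshwq lsas ssu urcin beaug rhzhg
Hunk 4: at line 8 remove [urcin] add [dydl,wqu] -> 13 lines: fzh pyroi mnp zaaff dxnr sfzqf cshwq lsas ssu dydl wqu beaug rhzhg
Hunk 5: at line 7 remove [lsas,ssu,dydl] add [wtwmm] -> 11 lines: fzh pyroi mnp zaaff dxnr sfzqf cshwq wtwmm wqu beaug rhzhg
Hunk 6: at line 1 remove [pyroi,mnp,zaaff] add [ulta,pvw,entif] -> 11 lines: fzh ulta pvw entif dxnr sfzqf cshwq wtwmm wqu beaug rhzhg
Final line 6: sfzqf

Answer: sfzqf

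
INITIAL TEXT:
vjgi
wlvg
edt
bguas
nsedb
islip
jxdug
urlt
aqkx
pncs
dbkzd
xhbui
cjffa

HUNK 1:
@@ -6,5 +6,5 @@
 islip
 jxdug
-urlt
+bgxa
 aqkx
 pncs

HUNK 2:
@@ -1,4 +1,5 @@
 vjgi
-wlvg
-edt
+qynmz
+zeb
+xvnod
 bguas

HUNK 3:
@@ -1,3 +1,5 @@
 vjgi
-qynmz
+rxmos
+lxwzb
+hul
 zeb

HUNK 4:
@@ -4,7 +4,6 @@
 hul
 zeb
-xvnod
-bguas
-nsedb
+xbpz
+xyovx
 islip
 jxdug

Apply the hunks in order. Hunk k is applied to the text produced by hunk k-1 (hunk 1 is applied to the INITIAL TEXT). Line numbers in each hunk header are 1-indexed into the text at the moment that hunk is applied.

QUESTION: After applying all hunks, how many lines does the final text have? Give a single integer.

Hunk 1: at line 6 remove [urlt] add [bgxa] -> 13 lines: vjgi wlvg edt bguas nsedb islip jxdug bgxa aqkx pncs dbkzd xhbui cjffa
Hunk 2: at line 1 remove [wlvg,edt] add [qynmz,zeb,xvnod] -> 14 lines: vjgi qynmz zeb xvnod bguas nsedb islip jxdug bgxa aqkx pncs dbkzd xhbui cjffa
Hunk 3: at line 1 remove [qynmz] add [rxmos,lxwzb,hul] -> 16 lines: vjgi rxmos lxwzb hul zeb xvnod bguas nsedb islip jxdug bgxa aqkx pncs dbkzd xhbui cjffa
Hunk 4: at line 4 remove [xvnod,bguas,nsedb] add [xbpz,xyovx] -> 15 lines: vjgi rxmos lxwzb hul zeb xbpz xyovx islip jxdug bgxa aqkx pncs dbkzd xhbui cjffa
Final line count: 15

Answer: 15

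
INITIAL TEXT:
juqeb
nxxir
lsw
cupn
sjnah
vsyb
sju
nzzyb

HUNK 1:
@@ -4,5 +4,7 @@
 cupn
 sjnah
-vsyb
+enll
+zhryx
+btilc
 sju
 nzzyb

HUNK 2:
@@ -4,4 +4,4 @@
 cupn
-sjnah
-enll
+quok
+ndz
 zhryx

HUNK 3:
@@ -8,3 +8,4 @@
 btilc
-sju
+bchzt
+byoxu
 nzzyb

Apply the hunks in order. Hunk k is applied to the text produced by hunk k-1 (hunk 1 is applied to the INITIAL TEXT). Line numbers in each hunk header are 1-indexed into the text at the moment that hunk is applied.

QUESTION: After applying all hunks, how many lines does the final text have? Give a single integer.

Hunk 1: at line 4 remove [vsyb] add [enll,zhryx,btilc] -> 10 lines: juqeb nxxir lsw cupn sjnah enll zhryx btilc sju nzzyb
Hunk 2: at line 4 remove [sjnah,enll] add [quok,ndz] -> 10 lines: juqeb nxxir lsw cupn quok ndz zhryx btilc sju nzzyb
Hunk 3: at line 8 remove [sju] add [bchzt,byoxu] -> 11 lines: juqeb nxxir lsw cupn quok ndz zhryx btilc bchzt byoxu nzzyb
Final line count: 11

Answer: 11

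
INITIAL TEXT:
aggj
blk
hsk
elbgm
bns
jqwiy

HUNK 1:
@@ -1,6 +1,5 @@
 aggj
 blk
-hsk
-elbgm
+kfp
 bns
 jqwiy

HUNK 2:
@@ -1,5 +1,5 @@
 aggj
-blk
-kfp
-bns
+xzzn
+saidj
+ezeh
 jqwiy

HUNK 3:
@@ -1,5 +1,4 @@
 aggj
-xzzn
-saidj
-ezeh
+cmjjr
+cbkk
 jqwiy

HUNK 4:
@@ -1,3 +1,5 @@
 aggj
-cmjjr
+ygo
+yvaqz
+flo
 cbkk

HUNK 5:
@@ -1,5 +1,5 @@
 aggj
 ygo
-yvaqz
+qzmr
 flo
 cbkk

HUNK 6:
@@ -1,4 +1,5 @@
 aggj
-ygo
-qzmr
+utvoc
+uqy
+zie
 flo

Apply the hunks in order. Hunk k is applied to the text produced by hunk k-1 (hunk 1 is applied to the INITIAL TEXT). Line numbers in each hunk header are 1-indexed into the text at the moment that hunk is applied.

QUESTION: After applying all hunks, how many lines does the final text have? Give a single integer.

Hunk 1: at line 1 remove [hsk,elbgm] add [kfp] -> 5 lines: aggj blk kfp bns jqwiy
Hunk 2: at line 1 remove [blk,kfp,bns] add [xzzn,saidj,ezeh] -> 5 lines: aggj xzzn saidj ezeh jqwiy
Hunk 3: at line 1 remove [xzzn,saidj,ezeh] add [cmjjr,cbkk] -> 4 lines: aggj cmjjr cbkk jqwiy
Hunk 4: at line 1 remove [cmjjr] add [ygo,yvaqz,flo] -> 6 lines: aggj ygo yvaqz flo cbkk jqwiy
Hunk 5: at line 1 remove [yvaqz] add [qzmr] -> 6 lines: aggj ygo qzmr flo cbkk jqwiy
Hunk 6: at line 1 remove [ygo,qzmr] add [utvoc,uqy,zie] -> 7 lines: aggj utvoc uqy zie flo cbkk jqwiy
Final line count: 7

Answer: 7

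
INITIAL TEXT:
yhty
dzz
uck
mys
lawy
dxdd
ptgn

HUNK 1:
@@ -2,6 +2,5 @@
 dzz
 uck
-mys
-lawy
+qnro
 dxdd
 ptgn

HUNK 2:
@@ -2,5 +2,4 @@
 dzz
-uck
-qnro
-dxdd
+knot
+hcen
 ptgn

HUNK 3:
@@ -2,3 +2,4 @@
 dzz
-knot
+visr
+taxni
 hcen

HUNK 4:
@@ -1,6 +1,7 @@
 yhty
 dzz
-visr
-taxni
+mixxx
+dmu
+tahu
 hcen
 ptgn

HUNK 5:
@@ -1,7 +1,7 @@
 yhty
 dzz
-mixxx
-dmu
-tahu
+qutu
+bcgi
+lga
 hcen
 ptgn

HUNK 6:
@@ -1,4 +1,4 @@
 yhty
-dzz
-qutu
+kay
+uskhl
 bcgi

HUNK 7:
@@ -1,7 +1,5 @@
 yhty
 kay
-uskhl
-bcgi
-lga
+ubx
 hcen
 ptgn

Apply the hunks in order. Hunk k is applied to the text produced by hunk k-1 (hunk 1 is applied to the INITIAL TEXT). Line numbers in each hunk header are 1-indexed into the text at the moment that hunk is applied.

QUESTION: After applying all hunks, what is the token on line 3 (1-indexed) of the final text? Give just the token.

Answer: ubx

Derivation:
Hunk 1: at line 2 remove [mys,lawy] add [qnro] -> 6 lines: yhty dzz uck qnro dxdd ptgn
Hunk 2: at line 2 remove [uck,qnro,dxdd] add [knot,hcen] -> 5 lines: yhty dzz knot hcen ptgn
Hunk 3: at line 2 remove [knot] add [visr,taxni] -> 6 lines: yhty dzz visr taxni hcen ptgn
Hunk 4: at line 1 remove [visr,taxni] add [mixxx,dmu,tahu] -> 7 lines: yhty dzz mixxx dmu tahu hcen ptgn
Hunk 5: at line 1 remove [mixxx,dmu,tahu] add [qutu,bcgi,lga] -> 7 lines: yhty dzz qutu bcgi lga hcen ptgn
Hunk 6: at line 1 remove [dzz,qutu] add [kay,uskhl] -> 7 lines: yhty kay uskhl bcgi lga hcen ptgn
Hunk 7: at line 1 remove [uskhl,bcgi,lga] add [ubx] -> 5 lines: yhty kay ubx hcen ptgn
Final line 3: ubx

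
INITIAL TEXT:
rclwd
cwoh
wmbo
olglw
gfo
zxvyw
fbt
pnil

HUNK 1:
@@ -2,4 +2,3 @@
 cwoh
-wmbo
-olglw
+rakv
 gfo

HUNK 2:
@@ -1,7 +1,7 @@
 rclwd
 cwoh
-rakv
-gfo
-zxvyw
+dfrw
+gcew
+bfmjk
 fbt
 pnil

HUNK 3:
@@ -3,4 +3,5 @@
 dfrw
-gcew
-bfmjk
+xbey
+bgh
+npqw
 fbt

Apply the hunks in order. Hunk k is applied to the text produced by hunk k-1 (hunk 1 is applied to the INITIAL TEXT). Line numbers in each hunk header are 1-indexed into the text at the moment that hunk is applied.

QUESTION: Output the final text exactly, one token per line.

Hunk 1: at line 2 remove [wmbo,olglw] add [rakv] -> 7 lines: rclwd cwoh rakv gfo zxvyw fbt pnil
Hunk 2: at line 1 remove [rakv,gfo,zxvyw] add [dfrw,gcew,bfmjk] -> 7 lines: rclwd cwoh dfrw gcew bfmjk fbt pnil
Hunk 3: at line 3 remove [gcew,bfmjk] add [xbey,bgh,npqw] -> 8 lines: rclwd cwoh dfrw xbey bgh npqw fbt pnil

Answer: rclwd
cwoh
dfrw
xbey
bgh
npqw
fbt
pnil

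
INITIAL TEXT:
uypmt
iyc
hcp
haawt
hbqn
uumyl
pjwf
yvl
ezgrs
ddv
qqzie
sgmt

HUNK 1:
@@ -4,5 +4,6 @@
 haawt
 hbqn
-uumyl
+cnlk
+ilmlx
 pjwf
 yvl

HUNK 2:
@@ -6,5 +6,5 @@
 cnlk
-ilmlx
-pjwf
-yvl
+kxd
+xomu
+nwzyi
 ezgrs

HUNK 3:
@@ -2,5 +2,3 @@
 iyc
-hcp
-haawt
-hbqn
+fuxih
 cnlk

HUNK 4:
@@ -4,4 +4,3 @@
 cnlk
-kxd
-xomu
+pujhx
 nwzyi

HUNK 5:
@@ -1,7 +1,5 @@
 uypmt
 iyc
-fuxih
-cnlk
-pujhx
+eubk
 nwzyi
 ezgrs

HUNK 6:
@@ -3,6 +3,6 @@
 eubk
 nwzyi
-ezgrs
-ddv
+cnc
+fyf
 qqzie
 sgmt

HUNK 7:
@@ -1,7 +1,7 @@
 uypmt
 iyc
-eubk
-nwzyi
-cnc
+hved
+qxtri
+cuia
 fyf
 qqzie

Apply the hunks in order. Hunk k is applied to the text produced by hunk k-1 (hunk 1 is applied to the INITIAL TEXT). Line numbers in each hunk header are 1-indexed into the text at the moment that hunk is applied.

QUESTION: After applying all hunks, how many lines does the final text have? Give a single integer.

Answer: 8

Derivation:
Hunk 1: at line 4 remove [uumyl] add [cnlk,ilmlx] -> 13 lines: uypmt iyc hcp haawt hbqn cnlk ilmlx pjwf yvl ezgrs ddv qqzie sgmt
Hunk 2: at line 6 remove [ilmlx,pjwf,yvl] add [kxd,xomu,nwzyi] -> 13 lines: uypmt iyc hcp haawt hbqn cnlk kxd xomu nwzyi ezgrs ddv qqzie sgmt
Hunk 3: at line 2 remove [hcp,haawt,hbqn] add [fuxih] -> 11 lines: uypmt iyc fuxih cnlk kxd xomu nwzyi ezgrs ddv qqzie sgmt
Hunk 4: at line 4 remove [kxd,xomu] add [pujhx] -> 10 lines: uypmt iyc fuxih cnlk pujhx nwzyi ezgrs ddv qqzie sgmt
Hunk 5: at line 1 remove [fuxih,cnlk,pujhx] add [eubk] -> 8 lines: uypmt iyc eubk nwzyi ezgrs ddv qqzie sgmt
Hunk 6: at line 3 remove [ezgrs,ddv] add [cnc,fyf] -> 8 lines: uypmt iyc eubk nwzyi cnc fyf qqzie sgmt
Hunk 7: at line 1 remove [eubk,nwzyi,cnc] add [hved,qxtri,cuia] -> 8 lines: uypmt iyc hved qxtri cuia fyf qqzie sgmt
Final line count: 8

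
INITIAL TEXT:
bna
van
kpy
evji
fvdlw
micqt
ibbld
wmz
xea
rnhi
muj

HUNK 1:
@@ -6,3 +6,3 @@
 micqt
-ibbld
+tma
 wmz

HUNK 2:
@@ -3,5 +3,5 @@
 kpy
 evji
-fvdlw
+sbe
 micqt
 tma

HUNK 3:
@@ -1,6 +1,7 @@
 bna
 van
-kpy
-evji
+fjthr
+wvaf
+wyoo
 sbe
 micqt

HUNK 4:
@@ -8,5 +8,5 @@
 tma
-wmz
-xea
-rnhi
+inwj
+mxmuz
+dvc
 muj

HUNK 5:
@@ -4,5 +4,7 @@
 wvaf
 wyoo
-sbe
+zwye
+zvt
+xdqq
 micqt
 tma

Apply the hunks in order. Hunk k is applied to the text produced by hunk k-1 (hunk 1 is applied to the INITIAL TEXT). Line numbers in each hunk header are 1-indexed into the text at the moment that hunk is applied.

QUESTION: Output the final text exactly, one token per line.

Hunk 1: at line 6 remove [ibbld] add [tma] -> 11 lines: bna van kpy evji fvdlw micqt tma wmz xea rnhi muj
Hunk 2: at line 3 remove [fvdlw] add [sbe] -> 11 lines: bna van kpy evji sbe micqt tma wmz xea rnhi muj
Hunk 3: at line 1 remove [kpy,evji] add [fjthr,wvaf,wyoo] -> 12 lines: bna van fjthr wvaf wyoo sbe micqt tma wmz xea rnhi muj
Hunk 4: at line 8 remove [wmz,xea,rnhi] add [inwj,mxmuz,dvc] -> 12 lines: bna van fjthr wvaf wyoo sbe micqt tma inwj mxmuz dvc muj
Hunk 5: at line 4 remove [sbe] add [zwye,zvt,xdqq] -> 14 lines: bna van fjthr wvaf wyoo zwye zvt xdqq micqt tma inwj mxmuz dvc muj

Answer: bna
van
fjthr
wvaf
wyoo
zwye
zvt
xdqq
micqt
tma
inwj
mxmuz
dvc
muj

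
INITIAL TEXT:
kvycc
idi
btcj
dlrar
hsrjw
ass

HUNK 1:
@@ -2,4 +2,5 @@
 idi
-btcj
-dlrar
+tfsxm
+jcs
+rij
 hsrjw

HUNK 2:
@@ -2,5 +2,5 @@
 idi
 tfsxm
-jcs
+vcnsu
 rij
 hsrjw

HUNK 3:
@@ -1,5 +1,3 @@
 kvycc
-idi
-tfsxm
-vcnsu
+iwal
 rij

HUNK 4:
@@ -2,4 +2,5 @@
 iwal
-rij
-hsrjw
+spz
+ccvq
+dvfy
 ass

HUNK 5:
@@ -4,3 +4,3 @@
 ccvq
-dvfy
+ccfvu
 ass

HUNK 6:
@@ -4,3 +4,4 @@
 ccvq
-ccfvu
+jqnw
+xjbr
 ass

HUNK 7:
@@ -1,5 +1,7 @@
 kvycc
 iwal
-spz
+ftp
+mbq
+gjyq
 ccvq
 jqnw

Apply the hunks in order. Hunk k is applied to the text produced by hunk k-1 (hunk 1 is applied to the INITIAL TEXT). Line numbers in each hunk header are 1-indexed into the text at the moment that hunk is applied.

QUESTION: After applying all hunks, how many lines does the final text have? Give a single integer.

Answer: 9

Derivation:
Hunk 1: at line 2 remove [btcj,dlrar] add [tfsxm,jcs,rij] -> 7 lines: kvycc idi tfsxm jcs rij hsrjw ass
Hunk 2: at line 2 remove [jcs] add [vcnsu] -> 7 lines: kvycc idi tfsxm vcnsu rij hsrjw ass
Hunk 3: at line 1 remove [idi,tfsxm,vcnsu] add [iwal] -> 5 lines: kvycc iwal rij hsrjw ass
Hunk 4: at line 2 remove [rij,hsrjw] add [spz,ccvq,dvfy] -> 6 lines: kvycc iwal spz ccvq dvfy ass
Hunk 5: at line 4 remove [dvfy] add [ccfvu] -> 6 lines: kvycc iwal spz ccvq ccfvu ass
Hunk 6: at line 4 remove [ccfvu] add [jqnw,xjbr] -> 7 lines: kvycc iwal spz ccvq jqnw xjbr ass
Hunk 7: at line 1 remove [spz] add [ftp,mbq,gjyq] -> 9 lines: kvycc iwal ftp mbq gjyq ccvq jqnw xjbr ass
Final line count: 9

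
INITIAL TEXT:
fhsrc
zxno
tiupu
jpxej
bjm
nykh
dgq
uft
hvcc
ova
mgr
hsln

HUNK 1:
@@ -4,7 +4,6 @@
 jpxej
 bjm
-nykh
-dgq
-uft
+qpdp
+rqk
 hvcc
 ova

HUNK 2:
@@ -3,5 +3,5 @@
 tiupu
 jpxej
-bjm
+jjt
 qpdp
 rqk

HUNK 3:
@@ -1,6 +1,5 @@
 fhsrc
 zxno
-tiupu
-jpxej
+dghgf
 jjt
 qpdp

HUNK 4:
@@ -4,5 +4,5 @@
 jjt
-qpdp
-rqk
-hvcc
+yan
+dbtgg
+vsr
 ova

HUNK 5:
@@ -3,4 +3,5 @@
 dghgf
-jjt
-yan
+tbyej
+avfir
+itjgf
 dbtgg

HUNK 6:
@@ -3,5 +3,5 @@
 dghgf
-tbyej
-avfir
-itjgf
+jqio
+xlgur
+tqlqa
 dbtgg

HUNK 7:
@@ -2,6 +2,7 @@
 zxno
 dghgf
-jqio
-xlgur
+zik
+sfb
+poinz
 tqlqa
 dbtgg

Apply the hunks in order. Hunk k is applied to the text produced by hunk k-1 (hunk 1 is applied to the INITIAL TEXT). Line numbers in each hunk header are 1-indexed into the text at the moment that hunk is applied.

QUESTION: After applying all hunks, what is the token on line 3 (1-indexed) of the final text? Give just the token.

Hunk 1: at line 4 remove [nykh,dgq,uft] add [qpdp,rqk] -> 11 lines: fhsrc zxno tiupu jpxej bjm qpdp rqk hvcc ova mgr hsln
Hunk 2: at line 3 remove [bjm] add [jjt] -> 11 lines: fhsrc zxno tiupu jpxej jjt qpdp rqk hvcc ova mgr hsln
Hunk 3: at line 1 remove [tiupu,jpxej] add [dghgf] -> 10 lines: fhsrc zxno dghgf jjt qpdp rqk hvcc ova mgr hsln
Hunk 4: at line 4 remove [qpdp,rqk,hvcc] add [yan,dbtgg,vsr] -> 10 lines: fhsrc zxno dghgf jjt yan dbtgg vsr ova mgr hsln
Hunk 5: at line 3 remove [jjt,yan] add [tbyej,avfir,itjgf] -> 11 lines: fhsrc zxno dghgf tbyej avfir itjgf dbtgg vsr ova mgr hsln
Hunk 6: at line 3 remove [tbyej,avfir,itjgf] add [jqio,xlgur,tqlqa] -> 11 lines: fhsrc zxno dghgf jqio xlgur tqlqa dbtgg vsr ova mgr hsln
Hunk 7: at line 2 remove [jqio,xlgur] add [zik,sfb,poinz] -> 12 lines: fhsrc zxno dghgf zik sfb poinz tqlqa dbtgg vsr ova mgr hsln
Final line 3: dghgf

Answer: dghgf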